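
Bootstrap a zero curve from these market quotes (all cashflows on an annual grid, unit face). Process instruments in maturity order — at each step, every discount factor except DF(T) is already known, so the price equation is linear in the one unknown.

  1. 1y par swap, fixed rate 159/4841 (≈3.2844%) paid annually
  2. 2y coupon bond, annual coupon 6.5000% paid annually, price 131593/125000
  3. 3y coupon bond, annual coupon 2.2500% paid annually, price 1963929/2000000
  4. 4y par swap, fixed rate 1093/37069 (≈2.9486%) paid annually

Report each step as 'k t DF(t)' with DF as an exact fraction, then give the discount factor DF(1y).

1 1 4841/5000
2 2 4647/5000
3 3 4593/5000
4 4 8907/10000
DF(1y) = 4841/5000 ≈ 0.968200

step 1 [1y] swap r/1=159/4841: DF=(1 − 159/4841·(0))/(1+159/4841) = 4841/5000 ≈ 0.968200
step 2 [2y] bond c/1=13/200: DF=(131593/125000 − 13/200·(0.968200))/(1+13/200) = 4647/5000 ≈ 0.929400
step 3 [3y] bond c/1=9/400: DF=(1963929/2000000 − 9/400·(0.968200+0.929400))/(1+9/400) = 4593/5000 ≈ 0.918600
step 4 [4y] swap r/1=1093/37069: DF=(1 − 1093/37069·(0.968200+0.929400+0.918600))/(1+1093/37069) = 8907/10000 ≈ 0.890700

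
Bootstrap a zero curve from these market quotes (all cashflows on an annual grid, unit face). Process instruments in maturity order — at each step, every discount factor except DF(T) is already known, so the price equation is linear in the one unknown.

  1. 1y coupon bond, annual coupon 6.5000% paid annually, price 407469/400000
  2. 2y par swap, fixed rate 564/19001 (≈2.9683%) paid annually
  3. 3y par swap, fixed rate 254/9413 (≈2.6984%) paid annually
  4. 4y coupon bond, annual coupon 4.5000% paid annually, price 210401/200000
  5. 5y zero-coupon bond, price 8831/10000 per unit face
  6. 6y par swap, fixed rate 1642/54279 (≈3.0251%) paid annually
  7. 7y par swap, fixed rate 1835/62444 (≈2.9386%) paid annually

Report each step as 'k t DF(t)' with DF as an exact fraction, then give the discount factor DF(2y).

step 1 [1y] bond c/1=13/200: DF=(407469/400000 − 13/200·(0))/(1+13/200) = 1913/2000 ≈ 0.956500
step 2 [2y] swap r/1=564/19001: DF=(1 − 564/19001·(0.956500))/(1+564/19001) = 2359/2500 ≈ 0.943600
step 3 [3y] swap r/1=254/9413: DF=(1 − 254/9413·(0.956500+0.943600))/(1+254/9413) = 4619/5000 ≈ 0.923800
step 4 [4y] bond c/1=9/200: DF=(210401/200000 − 9/200·(0.956500+0.943600+0.923800))/(1+9/200) = 8851/10000 ≈ 0.885100
step 5 [5y] zero: DF = P = 8831/10000 ≈ 0.883100
step 6 [6y] swap r/1=1642/54279: DF=(1 − 1642/54279·(0.956500+0.943600+0.923800+0.885100+0.883100))/(1+1642/54279) = 4179/5000 ≈ 0.835800
step 7 [7y] swap r/1=1835/62444: DF=(1 − 1835/62444·(0.956500+0.943600+0.923800+0.885100+0.883100+0.835800))/(1+1835/62444) = 1633/2000 ≈ 0.816500

1 1 1913/2000
2 2 2359/2500
3 3 4619/5000
4 4 8851/10000
5 5 8831/10000
6 6 4179/5000
7 7 1633/2000
DF(2y) = 2359/2500 ≈ 0.943600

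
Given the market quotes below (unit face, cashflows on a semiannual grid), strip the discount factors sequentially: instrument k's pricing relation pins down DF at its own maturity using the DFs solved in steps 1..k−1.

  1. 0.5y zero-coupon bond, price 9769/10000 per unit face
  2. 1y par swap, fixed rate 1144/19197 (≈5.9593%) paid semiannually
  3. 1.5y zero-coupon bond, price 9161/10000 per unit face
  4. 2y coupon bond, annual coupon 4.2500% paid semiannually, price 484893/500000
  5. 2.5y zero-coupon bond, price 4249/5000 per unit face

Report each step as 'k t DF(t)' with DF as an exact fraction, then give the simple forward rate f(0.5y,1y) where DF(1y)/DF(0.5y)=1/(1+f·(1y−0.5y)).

step 1 [0.5y] zero: DF = P = 9769/10000 ≈ 0.976900
step 2 [1y] swap r/2=572/19197: DF=(1 − 572/19197·(0.976900))/(1+572/19197) = 2357/2500 ≈ 0.942800
step 3 [1.5y] zero: DF = P = 9161/10000 ≈ 0.916100
step 4 [2y] bond c/2=17/800: DF=(484893/500000 − 17/800·(0.976900+0.942800+0.916100))/(1+17/800) = 4453/5000 ≈ 0.890600
step 5 [2.5y] zero: DF = P = 4249/5000 ≈ 0.849800

1 1/2 9769/10000
2 1 2357/2500
3 3/2 9161/10000
4 2 4453/5000
5 5/2 4249/5000
f(0.5y,1y) = ((9769/10000)/(2357/2500) − 1)/(1/2) = 341/4714 ≈ 7.2338%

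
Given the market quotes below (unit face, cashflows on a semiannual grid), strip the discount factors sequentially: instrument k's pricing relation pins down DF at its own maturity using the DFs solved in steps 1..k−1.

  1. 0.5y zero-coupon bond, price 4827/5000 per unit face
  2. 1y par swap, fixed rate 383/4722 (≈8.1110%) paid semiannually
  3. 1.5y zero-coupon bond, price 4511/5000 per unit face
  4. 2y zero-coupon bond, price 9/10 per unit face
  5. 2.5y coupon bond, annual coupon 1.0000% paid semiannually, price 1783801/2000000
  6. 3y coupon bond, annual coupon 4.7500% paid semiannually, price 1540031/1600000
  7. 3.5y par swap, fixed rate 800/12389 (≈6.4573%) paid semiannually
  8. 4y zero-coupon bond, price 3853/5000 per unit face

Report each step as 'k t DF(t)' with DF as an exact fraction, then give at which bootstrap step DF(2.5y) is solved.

1 1/2 4827/5000
2 1 4617/5000
3 3/2 4511/5000
4 2 9/10
5 5/2 8691/10000
6 3 1043/1250
7 7/2 4/5
8 4 3853/5000
DF(2.5y) is solved at step 5

step 1 [0.5y] zero: DF = P = 4827/5000 ≈ 0.965400
step 2 [1y] swap r/2=383/9444: DF=(1 − 383/9444·(0.965400))/(1+383/9444) = 4617/5000 ≈ 0.923400
step 3 [1.5y] zero: DF = P = 4511/5000 ≈ 0.902200
step 4 [2y] zero: DF = P = 9/10 ≈ 0.900000
step 5 [2.5y] bond c/2=1/200: DF=(1783801/2000000 − 1/200·(0.965400+0.923400+0.902200+0.900000))/(1+1/200) = 8691/10000 ≈ 0.869100
step 6 [3y] bond c/2=19/800: DF=(1540031/1600000 − 19/800·(0.965400+0.923400+0.902200+0.900000+0.869100))/(1+19/800) = 1043/1250 ≈ 0.834400
step 7 [3.5y] swap r/2=400/12389: DF=(1 − 400/12389·(0.965400+0.923400+0.902200+0.900000+0.869100+0.834400))/(1+400/12389) = 4/5 ≈ 0.800000
step 8 [4y] zero: DF = P = 3853/5000 ≈ 0.770600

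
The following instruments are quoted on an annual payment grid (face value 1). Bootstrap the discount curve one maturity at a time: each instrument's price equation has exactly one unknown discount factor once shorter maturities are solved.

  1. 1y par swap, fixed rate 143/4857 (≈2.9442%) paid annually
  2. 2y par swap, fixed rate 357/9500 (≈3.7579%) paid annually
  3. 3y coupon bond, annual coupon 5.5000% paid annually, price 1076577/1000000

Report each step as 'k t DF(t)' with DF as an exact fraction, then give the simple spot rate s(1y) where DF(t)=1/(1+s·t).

1 1 4857/5000
2 2 4643/5000
3 3 4607/5000
s(1y) = (1/(4857/5000) − 1)/(1) = 143/4857 ≈ 2.9442%

step 1 [1y] swap r/1=143/4857: DF=(1 − 143/4857·(0))/(1+143/4857) = 4857/5000 ≈ 0.971400
step 2 [2y] swap r/1=357/9500: DF=(1 − 357/9500·(0.971400))/(1+357/9500) = 4643/5000 ≈ 0.928600
step 3 [3y] bond c/1=11/200: DF=(1076577/1000000 − 11/200·(0.971400+0.928600))/(1+11/200) = 4607/5000 ≈ 0.921400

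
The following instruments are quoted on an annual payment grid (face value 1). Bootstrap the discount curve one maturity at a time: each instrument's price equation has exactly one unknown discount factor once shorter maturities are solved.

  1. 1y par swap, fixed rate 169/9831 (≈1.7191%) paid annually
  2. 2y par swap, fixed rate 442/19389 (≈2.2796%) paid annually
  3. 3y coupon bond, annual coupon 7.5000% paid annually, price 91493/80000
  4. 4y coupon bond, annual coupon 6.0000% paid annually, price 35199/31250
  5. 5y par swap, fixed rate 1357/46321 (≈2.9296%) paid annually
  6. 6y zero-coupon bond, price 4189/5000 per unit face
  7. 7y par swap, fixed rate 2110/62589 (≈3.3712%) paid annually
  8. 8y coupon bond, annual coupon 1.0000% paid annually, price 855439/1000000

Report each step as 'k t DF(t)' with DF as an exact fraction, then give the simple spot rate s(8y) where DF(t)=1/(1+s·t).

step 1 [1y] swap r/1=169/9831: DF=(1 − 169/9831·(0))/(1+169/9831) = 9831/10000 ≈ 0.983100
step 2 [2y] swap r/1=442/19389: DF=(1 − 442/19389·(0.983100))/(1+442/19389) = 4779/5000 ≈ 0.955800
step 3 [3y] bond c/1=3/40: DF=(91493/80000 − 3/40·(0.983100+0.955800))/(1+3/40) = 4643/5000 ≈ 0.928600
step 4 [4y] bond c/1=3/50: DF=(35199/31250 − 3/50·(0.983100+0.955800+0.928600))/(1+3/50) = 9003/10000 ≈ 0.900300
step 5 [5y] swap r/1=1357/46321: DF=(1 − 1357/46321·(0.983100+0.955800+0.928600+0.900300))/(1+1357/46321) = 8643/10000 ≈ 0.864300
step 6 [6y] zero: DF = P = 4189/5000 ≈ 0.837800
step 7 [7y] swap r/1=2110/62589: DF=(1 − 2110/62589·(0.983100+0.955800+0.928600+0.900300+0.864300+0.837800))/(1+2110/62589) = 789/1000 ≈ 0.789000
step 8 [8y] bond c/1=1/100: DF=(855439/1000000 − 1/100·(0.983100+0.955800+0.928600+0.900300+0.864300+0.837800+0.789000))/(1+1/100) = 157/200 ≈ 0.785000

1 1 9831/10000
2 2 4779/5000
3 3 4643/5000
4 4 9003/10000
5 5 8643/10000
6 6 4189/5000
7 7 789/1000
8 8 157/200
s(8y) = (1/(157/200) − 1)/(8) = 43/1256 ≈ 3.4236%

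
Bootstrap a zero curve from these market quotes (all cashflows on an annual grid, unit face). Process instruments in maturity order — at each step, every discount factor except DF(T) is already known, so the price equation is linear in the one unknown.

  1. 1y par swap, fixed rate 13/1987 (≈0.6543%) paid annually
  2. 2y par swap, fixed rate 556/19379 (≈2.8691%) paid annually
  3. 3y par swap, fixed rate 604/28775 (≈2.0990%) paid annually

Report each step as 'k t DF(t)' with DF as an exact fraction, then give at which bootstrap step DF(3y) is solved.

1 1 1987/2000
2 2 2361/2500
3 3 2349/2500
DF(3y) is solved at step 3

step 1 [1y] swap r/1=13/1987: DF=(1 − 13/1987·(0))/(1+13/1987) = 1987/2000 ≈ 0.993500
step 2 [2y] swap r/1=556/19379: DF=(1 − 556/19379·(0.993500))/(1+556/19379) = 2361/2500 ≈ 0.944400
step 3 [3y] swap r/1=604/28775: DF=(1 − 604/28775·(0.993500+0.944400))/(1+604/28775) = 2349/2500 ≈ 0.939600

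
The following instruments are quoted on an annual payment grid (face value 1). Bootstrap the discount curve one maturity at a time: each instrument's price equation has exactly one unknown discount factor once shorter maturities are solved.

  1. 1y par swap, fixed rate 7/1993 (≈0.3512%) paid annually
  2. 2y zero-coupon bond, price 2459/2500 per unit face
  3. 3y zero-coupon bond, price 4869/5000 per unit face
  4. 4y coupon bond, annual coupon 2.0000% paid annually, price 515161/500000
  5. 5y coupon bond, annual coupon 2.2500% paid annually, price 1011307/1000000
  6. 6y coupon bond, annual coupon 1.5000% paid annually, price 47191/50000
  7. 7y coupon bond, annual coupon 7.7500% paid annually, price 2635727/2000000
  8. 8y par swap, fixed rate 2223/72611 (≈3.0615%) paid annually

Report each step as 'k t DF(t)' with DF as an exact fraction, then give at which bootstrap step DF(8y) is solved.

1 1 1993/2000
2 2 2459/2500
3 3 4869/5000
4 4 4761/5000
5 5 9031/10000
6 6 2147/2500
7 7 4077/5000
8 8 7777/10000
DF(8y) is solved at step 8

step 1 [1y] swap r/1=7/1993: DF=(1 − 7/1993·(0))/(1+7/1993) = 1993/2000 ≈ 0.996500
step 2 [2y] zero: DF = P = 2459/2500 ≈ 0.983600
step 3 [3y] zero: DF = P = 4869/5000 ≈ 0.973800
step 4 [4y] bond c/1=1/50: DF=(515161/500000 − 1/50·(0.996500+0.983600+0.973800))/(1+1/50) = 4761/5000 ≈ 0.952200
step 5 [5y] bond c/1=9/400: DF=(1011307/1000000 − 9/400·(0.996500+0.983600+0.973800+0.952200))/(1+9/400) = 9031/10000 ≈ 0.903100
step 6 [6y] bond c/1=3/200: DF=(47191/50000 − 3/200·(0.996500+0.983600+0.973800+0.952200+0.903100))/(1+3/200) = 2147/2500 ≈ 0.858800
step 7 [7y] bond c/1=31/400: DF=(2635727/2000000 − 31/400·(0.996500+0.983600+0.973800+0.952200+0.903100+0.858800))/(1+31/400) = 4077/5000 ≈ 0.815400
step 8 [8y] swap r/1=2223/72611: DF=(1 − 2223/72611·(0.996500+0.983600+0.973800+0.952200+0.903100+0.858800+0.815400))/(1+2223/72611) = 7777/10000 ≈ 0.777700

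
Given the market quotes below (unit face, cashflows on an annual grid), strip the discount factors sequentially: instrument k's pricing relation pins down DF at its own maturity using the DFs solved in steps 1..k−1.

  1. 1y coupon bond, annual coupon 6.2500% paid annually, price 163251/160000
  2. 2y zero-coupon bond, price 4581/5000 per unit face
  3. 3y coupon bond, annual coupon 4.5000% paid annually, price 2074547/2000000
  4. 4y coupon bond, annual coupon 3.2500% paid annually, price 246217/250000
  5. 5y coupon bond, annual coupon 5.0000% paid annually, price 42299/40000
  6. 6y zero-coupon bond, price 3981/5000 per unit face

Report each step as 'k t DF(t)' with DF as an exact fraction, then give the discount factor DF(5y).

1 1 9603/10000
2 2 4581/5000
3 3 4559/5000
4 4 8661/10000
5 5 8331/10000
6 6 3981/5000
DF(5y) = 8331/10000 ≈ 0.833100

step 1 [1y] bond c/1=1/16: DF=(163251/160000 − 1/16·(0))/(1+1/16) = 9603/10000 ≈ 0.960300
step 2 [2y] zero: DF = P = 4581/5000 ≈ 0.916200
step 3 [3y] bond c/1=9/200: DF=(2074547/2000000 − 9/200·(0.960300+0.916200))/(1+9/200) = 4559/5000 ≈ 0.911800
step 4 [4y] bond c/1=13/400: DF=(246217/250000 − 13/400·(0.960300+0.916200+0.911800))/(1+13/400) = 8661/10000 ≈ 0.866100
step 5 [5y] bond c/1=1/20: DF=(42299/40000 − 1/20·(0.960300+0.916200+0.911800+0.866100))/(1+1/20) = 8331/10000 ≈ 0.833100
step 6 [6y] zero: DF = P = 3981/5000 ≈ 0.796200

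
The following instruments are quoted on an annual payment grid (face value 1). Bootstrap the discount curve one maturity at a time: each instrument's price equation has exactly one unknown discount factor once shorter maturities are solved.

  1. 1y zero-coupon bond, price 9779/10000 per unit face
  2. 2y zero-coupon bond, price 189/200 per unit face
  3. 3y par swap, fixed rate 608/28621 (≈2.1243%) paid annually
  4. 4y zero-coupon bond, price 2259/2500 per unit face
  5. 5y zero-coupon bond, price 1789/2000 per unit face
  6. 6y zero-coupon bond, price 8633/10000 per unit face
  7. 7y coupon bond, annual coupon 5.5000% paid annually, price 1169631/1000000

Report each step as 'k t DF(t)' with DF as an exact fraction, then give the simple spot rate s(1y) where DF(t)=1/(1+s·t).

step 1 [1y] zero: DF = P = 9779/10000 ≈ 0.977900
step 2 [2y] zero: DF = P = 189/200 ≈ 0.945000
step 3 [3y] swap r/1=608/28621: DF=(1 − 608/28621·(0.977900+0.945000))/(1+608/28621) = 587/625 ≈ 0.939200
step 4 [4y] zero: DF = P = 2259/2500 ≈ 0.903600
step 5 [5y] zero: DF = P = 1789/2000 ≈ 0.894500
step 6 [6y] zero: DF = P = 8633/10000 ≈ 0.863300
step 7 [7y] bond c/1=11/200: DF=(1169631/1000000 − 11/200·(0.977900+0.945000+0.939200+0.903600+0.894500+0.863300))/(1+11/200) = 8207/10000 ≈ 0.820700

1 1 9779/10000
2 2 189/200
3 3 587/625
4 4 2259/2500
5 5 1789/2000
6 6 8633/10000
7 7 8207/10000
s(1y) = (1/(9779/10000) − 1)/(1) = 221/9779 ≈ 2.2599%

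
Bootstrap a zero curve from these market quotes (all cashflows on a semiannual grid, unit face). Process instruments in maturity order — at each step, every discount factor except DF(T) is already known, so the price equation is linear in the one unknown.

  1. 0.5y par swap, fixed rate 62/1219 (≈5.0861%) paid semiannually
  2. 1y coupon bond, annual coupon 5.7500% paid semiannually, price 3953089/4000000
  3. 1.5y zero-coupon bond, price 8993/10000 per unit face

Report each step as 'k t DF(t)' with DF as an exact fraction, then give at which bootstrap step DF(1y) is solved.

1 1/2 1219/1250
2 1 4667/5000
3 3/2 8993/10000
DF(1y) is solved at step 2

step 1 [0.5y] swap r/2=31/1219: DF=(1 − 31/1219·(0))/(1+31/1219) = 1219/1250 ≈ 0.975200
step 2 [1y] bond c/2=23/800: DF=(3953089/4000000 − 23/800·(0.975200))/(1+23/800) = 4667/5000 ≈ 0.933400
step 3 [1.5y] zero: DF = P = 8993/10000 ≈ 0.899300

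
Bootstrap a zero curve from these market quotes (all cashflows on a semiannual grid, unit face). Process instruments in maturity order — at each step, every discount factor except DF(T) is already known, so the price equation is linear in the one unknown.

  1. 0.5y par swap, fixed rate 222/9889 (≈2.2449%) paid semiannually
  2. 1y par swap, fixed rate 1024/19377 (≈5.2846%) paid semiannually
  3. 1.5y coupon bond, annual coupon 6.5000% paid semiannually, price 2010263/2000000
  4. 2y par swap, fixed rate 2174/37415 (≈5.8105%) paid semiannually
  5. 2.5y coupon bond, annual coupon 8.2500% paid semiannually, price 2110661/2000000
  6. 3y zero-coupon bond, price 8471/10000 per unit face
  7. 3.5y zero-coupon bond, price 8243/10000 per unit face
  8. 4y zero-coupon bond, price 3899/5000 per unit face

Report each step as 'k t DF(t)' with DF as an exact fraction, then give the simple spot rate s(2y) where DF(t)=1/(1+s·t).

step 1 [0.5y] swap r/2=111/9889: DF=(1 − 111/9889·(0))/(1+111/9889) = 9889/10000 ≈ 0.988900
step 2 [1y] swap r/2=512/19377: DF=(1 − 512/19377·(0.988900))/(1+512/19377) = 593/625 ≈ 0.948800
step 3 [1.5y] bond c/2=13/400: DF=(2010263/2000000 − 13/400·(0.988900+0.948800))/(1+13/400) = 73/80 ≈ 0.912500
step 4 [2y] swap r/2=1087/37415: DF=(1 − 1087/37415·(0.988900+0.948800+0.912500))/(1+1087/37415) = 8913/10000 ≈ 0.891300
step 5 [2.5y] bond c/2=33/800: DF=(2110661/2000000 − 33/800·(0.988900+0.948800+0.912500+0.891300))/(1+33/800) = 8653/10000 ≈ 0.865300
step 6 [3y] zero: DF = P = 8471/10000 ≈ 0.847100
step 7 [3.5y] zero: DF = P = 8243/10000 ≈ 0.824300
step 8 [4y] zero: DF = P = 3899/5000 ≈ 0.779800

1 1/2 9889/10000
2 1 593/625
3 3/2 73/80
4 2 8913/10000
5 5/2 8653/10000
6 3 8471/10000
7 7/2 8243/10000
8 4 3899/5000
s(2y) = (1/(8913/10000) − 1)/(2) = 1087/17826 ≈ 6.0978%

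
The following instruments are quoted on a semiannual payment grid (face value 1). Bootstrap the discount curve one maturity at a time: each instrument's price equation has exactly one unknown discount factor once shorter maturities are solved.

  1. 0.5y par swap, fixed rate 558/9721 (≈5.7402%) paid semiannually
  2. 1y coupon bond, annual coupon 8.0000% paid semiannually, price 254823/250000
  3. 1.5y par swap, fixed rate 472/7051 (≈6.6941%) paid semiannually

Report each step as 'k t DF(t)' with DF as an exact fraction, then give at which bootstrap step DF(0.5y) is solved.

step 1 [0.5y] swap r/2=279/9721: DF=(1 − 279/9721·(0))/(1+279/9721) = 9721/10000 ≈ 0.972100
step 2 [1y] bond c/2=1/25: DF=(254823/250000 − 1/25·(0.972100))/(1+1/25) = 9427/10000 ≈ 0.942700
step 3 [1.5y] swap r/2=236/7051: DF=(1 − 236/7051·(0.972100+0.942700))/(1+236/7051) = 566/625 ≈ 0.905600

1 1/2 9721/10000
2 1 9427/10000
3 3/2 566/625
DF(0.5y) is solved at step 1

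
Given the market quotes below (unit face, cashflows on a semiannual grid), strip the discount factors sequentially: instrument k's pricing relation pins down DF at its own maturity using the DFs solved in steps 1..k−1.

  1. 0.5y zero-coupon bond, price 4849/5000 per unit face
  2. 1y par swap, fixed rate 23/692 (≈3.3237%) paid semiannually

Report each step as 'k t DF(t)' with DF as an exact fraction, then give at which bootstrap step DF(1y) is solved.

step 1 [0.5y] zero: DF = P = 4849/5000 ≈ 0.969800
step 2 [1y] swap r/2=23/1384: DF=(1 − 23/1384·(0.969800))/(1+23/1384) = 4839/5000 ≈ 0.967800

1 1/2 4849/5000
2 1 4839/5000
DF(1y) is solved at step 2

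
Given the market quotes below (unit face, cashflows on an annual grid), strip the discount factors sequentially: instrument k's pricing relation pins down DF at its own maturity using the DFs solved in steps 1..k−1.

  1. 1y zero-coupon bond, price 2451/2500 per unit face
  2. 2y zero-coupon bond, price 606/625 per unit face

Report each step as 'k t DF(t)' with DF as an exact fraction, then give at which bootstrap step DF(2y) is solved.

1 1 2451/2500
2 2 606/625
DF(2y) is solved at step 2

step 1 [1y] zero: DF = P = 2451/2500 ≈ 0.980400
step 2 [2y] zero: DF = P = 606/625 ≈ 0.969600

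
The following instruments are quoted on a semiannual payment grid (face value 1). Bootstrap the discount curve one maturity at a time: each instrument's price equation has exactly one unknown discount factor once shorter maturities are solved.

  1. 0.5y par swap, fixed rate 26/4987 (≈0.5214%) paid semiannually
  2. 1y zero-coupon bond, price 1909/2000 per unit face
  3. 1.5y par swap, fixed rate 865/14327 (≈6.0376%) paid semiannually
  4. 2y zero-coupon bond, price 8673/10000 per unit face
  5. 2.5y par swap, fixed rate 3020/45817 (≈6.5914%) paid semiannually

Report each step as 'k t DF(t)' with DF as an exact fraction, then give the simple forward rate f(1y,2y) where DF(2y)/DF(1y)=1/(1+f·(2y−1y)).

1 1/2 4987/5000
2 1 1909/2000
3 3/2 1827/2000
4 2 8673/10000
5 5/2 849/1000
f(1y,2y) = ((1909/2000)/(8673/10000) − 1)/(1) = 872/8673 ≈ 10.0542%

step 1 [0.5y] swap r/2=13/4987: DF=(1 − 13/4987·(0))/(1+13/4987) = 4987/5000 ≈ 0.997400
step 2 [1y] zero: DF = P = 1909/2000 ≈ 0.954500
step 3 [1.5y] swap r/2=865/28654: DF=(1 − 865/28654·(0.997400+0.954500))/(1+865/28654) = 1827/2000 ≈ 0.913500
step 4 [2y] zero: DF = P = 8673/10000 ≈ 0.867300
step 5 [2.5y] swap r/2=1510/45817: DF=(1 − 1510/45817·(0.997400+0.954500+0.913500+0.867300))/(1+1510/45817) = 849/1000 ≈ 0.849000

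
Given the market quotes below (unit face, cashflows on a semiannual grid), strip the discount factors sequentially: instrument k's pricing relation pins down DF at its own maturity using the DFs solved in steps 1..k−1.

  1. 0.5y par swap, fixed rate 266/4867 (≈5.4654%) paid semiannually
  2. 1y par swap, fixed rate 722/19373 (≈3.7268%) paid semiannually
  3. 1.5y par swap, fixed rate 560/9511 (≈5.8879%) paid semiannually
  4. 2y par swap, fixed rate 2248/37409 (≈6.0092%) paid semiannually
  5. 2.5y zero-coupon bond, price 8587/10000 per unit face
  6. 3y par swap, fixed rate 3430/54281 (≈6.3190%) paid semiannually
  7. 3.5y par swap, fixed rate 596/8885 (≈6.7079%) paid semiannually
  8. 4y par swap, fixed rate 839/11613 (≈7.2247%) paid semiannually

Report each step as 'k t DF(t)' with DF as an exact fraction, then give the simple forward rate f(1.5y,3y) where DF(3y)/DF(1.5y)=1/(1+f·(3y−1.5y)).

step 1 [0.5y] swap r/2=133/4867: DF=(1 − 133/4867·(0))/(1+133/4867) = 4867/5000 ≈ 0.973400
step 2 [1y] swap r/2=361/19373: DF=(1 − 361/19373·(0.973400))/(1+361/19373) = 9639/10000 ≈ 0.963900
step 3 [1.5y] swap r/2=280/9511: DF=(1 − 280/9511·(0.973400+0.963900))/(1+280/9511) = 229/250 ≈ 0.916000
step 4 [2y] swap r/2=1124/37409: DF=(1 − 1124/37409·(0.973400+0.963900+0.916000))/(1+1124/37409) = 2219/2500 ≈ 0.887600
step 5 [2.5y] zero: DF = P = 8587/10000 ≈ 0.858700
step 6 [3y] swap r/2=1715/54281: DF=(1 − 1715/54281·(0.973400+0.963900+0.916000+0.887600+0.858700))/(1+1715/54281) = 1657/2000 ≈ 0.828500
step 7 [3.5y] swap r/2=298/8885: DF=(1 − 298/8885·(0.973400+0.963900+0.916000+0.887600+0.858700+0.828500))/(1+298/8885) = 3957/5000 ≈ 0.791400
step 8 [4y] swap r/2=839/23226: DF=(1 − 839/23226·(0.973400+0.963900+0.916000+0.887600+0.858700+0.828500+0.791400))/(1+839/23226) = 7483/10000 ≈ 0.748300

1 1/2 4867/5000
2 1 9639/10000
3 3/2 229/250
4 2 2219/2500
5 5/2 8587/10000
6 3 1657/2000
7 7/2 3957/5000
8 4 7483/10000
f(1.5y,3y) = ((229/250)/(1657/2000) − 1)/(3/2) = 350/4971 ≈ 7.0408%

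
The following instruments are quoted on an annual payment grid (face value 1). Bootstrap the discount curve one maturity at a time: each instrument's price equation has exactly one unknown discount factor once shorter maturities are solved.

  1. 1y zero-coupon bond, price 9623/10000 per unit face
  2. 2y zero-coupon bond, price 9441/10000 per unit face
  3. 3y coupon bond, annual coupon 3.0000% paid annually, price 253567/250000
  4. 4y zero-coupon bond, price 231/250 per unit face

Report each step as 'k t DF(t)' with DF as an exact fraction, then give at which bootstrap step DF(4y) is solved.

step 1 [1y] zero: DF = P = 9623/10000 ≈ 0.962300
step 2 [2y] zero: DF = P = 9441/10000 ≈ 0.944100
step 3 [3y] bond c/1=3/100: DF=(253567/250000 − 3/100·(0.962300+0.944100))/(1+3/100) = 2323/2500 ≈ 0.929200
step 4 [4y] zero: DF = P = 231/250 ≈ 0.924000

1 1 9623/10000
2 2 9441/10000
3 3 2323/2500
4 4 231/250
DF(4y) is solved at step 4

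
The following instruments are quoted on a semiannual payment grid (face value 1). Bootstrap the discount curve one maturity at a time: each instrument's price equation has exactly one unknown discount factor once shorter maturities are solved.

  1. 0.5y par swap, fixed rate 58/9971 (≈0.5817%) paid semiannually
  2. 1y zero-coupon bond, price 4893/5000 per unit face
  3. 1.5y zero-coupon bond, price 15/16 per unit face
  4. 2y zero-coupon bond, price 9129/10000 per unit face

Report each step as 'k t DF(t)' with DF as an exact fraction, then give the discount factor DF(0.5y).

1 1/2 9971/10000
2 1 4893/5000
3 3/2 15/16
4 2 9129/10000
DF(0.5y) = 9971/10000 ≈ 0.997100

step 1 [0.5y] swap r/2=29/9971: DF=(1 − 29/9971·(0))/(1+29/9971) = 9971/10000 ≈ 0.997100
step 2 [1y] zero: DF = P = 4893/5000 ≈ 0.978600
step 3 [1.5y] zero: DF = P = 15/16 ≈ 0.937500
step 4 [2y] zero: DF = P = 9129/10000 ≈ 0.912900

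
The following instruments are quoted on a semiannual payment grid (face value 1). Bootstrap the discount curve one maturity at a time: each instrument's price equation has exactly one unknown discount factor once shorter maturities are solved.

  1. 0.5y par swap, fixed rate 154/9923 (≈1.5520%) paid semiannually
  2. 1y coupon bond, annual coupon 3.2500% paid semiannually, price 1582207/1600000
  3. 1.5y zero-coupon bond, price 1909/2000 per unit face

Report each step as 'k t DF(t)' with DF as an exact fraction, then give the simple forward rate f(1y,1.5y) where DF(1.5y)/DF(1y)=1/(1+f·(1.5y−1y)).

step 1 [0.5y] swap r/2=77/9923: DF=(1 − 77/9923·(0))/(1+77/9923) = 9923/10000 ≈ 0.992300
step 2 [1y] bond c/2=13/800: DF=(1582207/1600000 − 13/800·(0.992300))/(1+13/800) = 2393/2500 ≈ 0.957200
step 3 [1.5y] zero: DF = P = 1909/2000 ≈ 0.954500

1 1/2 9923/10000
2 1 2393/2500
3 3/2 1909/2000
f(1y,1.5y) = ((2393/2500)/(1909/2000) − 1)/(1/2) = 54/9545 ≈ 0.5657%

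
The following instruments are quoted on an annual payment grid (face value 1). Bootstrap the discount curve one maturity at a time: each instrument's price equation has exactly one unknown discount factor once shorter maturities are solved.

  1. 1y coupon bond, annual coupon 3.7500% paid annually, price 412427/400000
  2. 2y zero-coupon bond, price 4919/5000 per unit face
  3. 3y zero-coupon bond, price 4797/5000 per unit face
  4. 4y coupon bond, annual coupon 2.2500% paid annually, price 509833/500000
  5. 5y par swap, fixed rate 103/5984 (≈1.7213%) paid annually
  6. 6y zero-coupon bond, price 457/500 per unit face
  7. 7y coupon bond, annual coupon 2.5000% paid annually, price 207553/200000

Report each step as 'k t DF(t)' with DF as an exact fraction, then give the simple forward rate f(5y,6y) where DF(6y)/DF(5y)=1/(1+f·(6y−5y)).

step 1 [1y] bond c/1=3/80: DF=(412427/400000 − 3/80·(0))/(1+3/80) = 4969/5000 ≈ 0.993800
step 2 [2y] zero: DF = P = 4919/5000 ≈ 0.983800
step 3 [3y] zero: DF = P = 4797/5000 ≈ 0.959400
step 4 [4y] bond c/1=9/400: DF=(509833/500000 − 9/400·(0.993800+0.983800+0.959400))/(1+9/400) = 4663/5000 ≈ 0.932600
step 5 [5y] swap r/1=103/5984: DF=(1 − 103/5984·(0.993800+0.983800+0.959400+0.932600))/(1+103/5984) = 1147/1250 ≈ 0.917600
step 6 [6y] zero: DF = P = 457/500 ≈ 0.914000
step 7 [7y] bond c/1=1/40: DF=(207553/200000 − 1/40·(0.993800+0.983800+0.959400+0.932600+0.917600+0.914000))/(1+1/40) = 4367/5000 ≈ 0.873400

1 1 4969/5000
2 2 4919/5000
3 3 4797/5000
4 4 4663/5000
5 5 1147/1250
6 6 457/500
7 7 4367/5000
f(5y,6y) = ((1147/1250)/(457/500) − 1)/(1) = 9/2285 ≈ 0.3939%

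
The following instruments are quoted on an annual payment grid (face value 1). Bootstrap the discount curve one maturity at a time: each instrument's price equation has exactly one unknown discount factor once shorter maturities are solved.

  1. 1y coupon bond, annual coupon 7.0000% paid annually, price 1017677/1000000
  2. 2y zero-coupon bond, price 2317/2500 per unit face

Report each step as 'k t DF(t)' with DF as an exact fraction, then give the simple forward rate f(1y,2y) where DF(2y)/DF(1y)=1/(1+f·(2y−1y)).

step 1 [1y] bond c/1=7/100: DF=(1017677/1000000 − 7/100·(0))/(1+7/100) = 9511/10000 ≈ 0.951100
step 2 [2y] zero: DF = P = 2317/2500 ≈ 0.926800

1 1 9511/10000
2 2 2317/2500
f(1y,2y) = ((9511/10000)/(2317/2500) − 1)/(1) = 243/9268 ≈ 2.6219%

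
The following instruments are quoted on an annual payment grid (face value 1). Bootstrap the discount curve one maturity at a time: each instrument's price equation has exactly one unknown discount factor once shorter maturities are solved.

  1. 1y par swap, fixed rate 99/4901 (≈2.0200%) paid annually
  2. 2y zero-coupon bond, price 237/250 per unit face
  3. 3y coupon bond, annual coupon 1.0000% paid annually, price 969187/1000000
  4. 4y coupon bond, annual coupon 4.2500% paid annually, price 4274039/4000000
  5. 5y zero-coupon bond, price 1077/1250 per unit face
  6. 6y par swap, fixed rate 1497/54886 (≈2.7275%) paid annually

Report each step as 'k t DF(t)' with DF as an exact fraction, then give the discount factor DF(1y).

step 1 [1y] swap r/1=99/4901: DF=(1 − 99/4901·(0))/(1+99/4901) = 4901/5000 ≈ 0.980200
step 2 [2y] zero: DF = P = 237/250 ≈ 0.948000
step 3 [3y] bond c/1=1/100: DF=(969187/1000000 − 1/100·(0.980200+0.948000))/(1+1/100) = 1881/2000 ≈ 0.940500
step 4 [4y] bond c/1=17/400: DF=(4274039/4000000 − 17/400·(0.980200+0.948000+0.940500))/(1+17/400) = 227/250 ≈ 0.908000
step 5 [5y] zero: DF = P = 1077/1250 ≈ 0.861600
step 6 [6y] swap r/1=1497/54886: DF=(1 − 1497/54886·(0.980200+0.948000+0.940500+0.908000+0.861600))/(1+1497/54886) = 8503/10000 ≈ 0.850300

1 1 4901/5000
2 2 237/250
3 3 1881/2000
4 4 227/250
5 5 1077/1250
6 6 8503/10000
DF(1y) = 4901/5000 ≈ 0.980200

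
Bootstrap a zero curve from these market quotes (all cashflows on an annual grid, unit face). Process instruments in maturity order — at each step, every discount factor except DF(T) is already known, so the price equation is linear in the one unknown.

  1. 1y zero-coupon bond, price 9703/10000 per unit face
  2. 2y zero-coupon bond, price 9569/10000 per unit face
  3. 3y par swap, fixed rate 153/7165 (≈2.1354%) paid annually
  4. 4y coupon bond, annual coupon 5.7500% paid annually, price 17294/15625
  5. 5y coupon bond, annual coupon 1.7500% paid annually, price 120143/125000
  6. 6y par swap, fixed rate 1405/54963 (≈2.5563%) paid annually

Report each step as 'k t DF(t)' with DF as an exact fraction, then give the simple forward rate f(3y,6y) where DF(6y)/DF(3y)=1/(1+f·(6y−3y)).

1 1 9703/10000
2 2 9569/10000
3 3 2347/2500
4 4 2227/2500
5 5 22/25
6 6 1719/2000
f(3y,6y) = ((2347/2500)/(1719/2000) − 1)/(3) = 793/25785 ≈ 3.0754%

step 1 [1y] zero: DF = P = 9703/10000 ≈ 0.970300
step 2 [2y] zero: DF = P = 9569/10000 ≈ 0.956900
step 3 [3y] swap r/1=153/7165: DF=(1 − 153/7165·(0.970300+0.956900))/(1+153/7165) = 2347/2500 ≈ 0.938800
step 4 [4y] bond c/1=23/400: DF=(17294/15625 − 23/400·(0.970300+0.956900+0.938800))/(1+23/400) = 2227/2500 ≈ 0.890800
step 5 [5y] bond c/1=7/400: DF=(120143/125000 − 7/400·(0.970300+0.956900+0.938800+0.890800))/(1+7/400) = 22/25 ≈ 0.880000
step 6 [6y] swap r/1=1405/54963: DF=(1 − 1405/54963·(0.970300+0.956900+0.938800+0.890800+0.880000))/(1+1405/54963) = 1719/2000 ≈ 0.859500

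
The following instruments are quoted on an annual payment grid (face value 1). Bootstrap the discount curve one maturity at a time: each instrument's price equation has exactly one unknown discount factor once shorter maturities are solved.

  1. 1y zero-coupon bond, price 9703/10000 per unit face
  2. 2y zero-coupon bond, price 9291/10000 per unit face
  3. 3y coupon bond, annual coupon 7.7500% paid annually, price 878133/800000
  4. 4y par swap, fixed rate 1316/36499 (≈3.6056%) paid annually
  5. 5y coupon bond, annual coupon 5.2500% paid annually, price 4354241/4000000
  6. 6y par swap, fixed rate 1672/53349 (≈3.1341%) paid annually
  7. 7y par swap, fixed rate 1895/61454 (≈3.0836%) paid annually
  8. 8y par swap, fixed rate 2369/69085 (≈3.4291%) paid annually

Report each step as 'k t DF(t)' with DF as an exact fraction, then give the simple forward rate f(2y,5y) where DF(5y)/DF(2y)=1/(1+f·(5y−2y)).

1 1 9703/10000
2 2 9291/10000
3 3 8821/10000
4 4 2171/2500
5 5 4261/5000
6 6 1041/1250
7 7 1621/2000
8 8 7631/10000
f(2y,5y) = ((9291/10000)/(4261/5000) − 1)/(3) = 769/25566 ≈ 3.0079%

step 1 [1y] zero: DF = P = 9703/10000 ≈ 0.970300
step 2 [2y] zero: DF = P = 9291/10000 ≈ 0.929100
step 3 [3y] bond c/1=31/400: DF=(878133/800000 − 31/400·(0.970300+0.929100))/(1+31/400) = 8821/10000 ≈ 0.882100
step 4 [4y] swap r/1=1316/36499: DF=(1 − 1316/36499·(0.970300+0.929100+0.882100))/(1+1316/36499) = 2171/2500 ≈ 0.868400
step 5 [5y] bond c/1=21/400: DF=(4354241/4000000 − 21/400·(0.970300+0.929100+0.882100+0.868400))/(1+21/400) = 4261/5000 ≈ 0.852200
step 6 [6y] swap r/1=1672/53349: DF=(1 − 1672/53349·(0.970300+0.929100+0.882100+0.868400+0.852200))/(1+1672/53349) = 1041/1250 ≈ 0.832800
step 7 [7y] swap r/1=1895/61454: DF=(1 − 1895/61454·(0.970300+0.929100+0.882100+0.868400+0.852200+0.832800))/(1+1895/61454) = 1621/2000 ≈ 0.810500
step 8 [8y] swap r/1=2369/69085: DF=(1 − 2369/69085·(0.970300+0.929100+0.882100+0.868400+0.852200+0.832800+0.810500))/(1+2369/69085) = 7631/10000 ≈ 0.763100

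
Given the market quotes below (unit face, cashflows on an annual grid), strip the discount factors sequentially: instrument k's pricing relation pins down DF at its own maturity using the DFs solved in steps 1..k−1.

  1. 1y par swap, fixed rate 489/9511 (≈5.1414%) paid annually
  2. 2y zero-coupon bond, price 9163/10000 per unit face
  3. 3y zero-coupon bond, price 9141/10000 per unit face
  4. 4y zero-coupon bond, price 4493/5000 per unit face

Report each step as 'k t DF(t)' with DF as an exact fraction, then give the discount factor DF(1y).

1 1 9511/10000
2 2 9163/10000
3 3 9141/10000
4 4 4493/5000
DF(1y) = 9511/10000 ≈ 0.951100

step 1 [1y] swap r/1=489/9511: DF=(1 − 489/9511·(0))/(1+489/9511) = 9511/10000 ≈ 0.951100
step 2 [2y] zero: DF = P = 9163/10000 ≈ 0.916300
step 3 [3y] zero: DF = P = 9141/10000 ≈ 0.914100
step 4 [4y] zero: DF = P = 4493/5000 ≈ 0.898600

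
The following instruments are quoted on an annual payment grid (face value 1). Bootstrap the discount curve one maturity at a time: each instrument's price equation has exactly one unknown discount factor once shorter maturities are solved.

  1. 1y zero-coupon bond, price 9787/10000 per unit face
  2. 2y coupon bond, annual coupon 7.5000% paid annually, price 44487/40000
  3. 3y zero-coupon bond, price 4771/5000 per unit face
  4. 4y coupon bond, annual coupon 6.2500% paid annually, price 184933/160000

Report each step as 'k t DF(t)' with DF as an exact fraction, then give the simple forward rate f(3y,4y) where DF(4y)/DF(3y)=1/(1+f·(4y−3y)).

1 1 9787/10000
2 2 9663/10000
3 3 4771/5000
4 4 9173/10000
f(3y,4y) = ((4771/5000)/(9173/10000) − 1)/(1) = 369/9173 ≈ 4.0227%

step 1 [1y] zero: DF = P = 9787/10000 ≈ 0.978700
step 2 [2y] bond c/1=3/40: DF=(44487/40000 − 3/40·(0.978700))/(1+3/40) = 9663/10000 ≈ 0.966300
step 3 [3y] zero: DF = P = 4771/5000 ≈ 0.954200
step 4 [4y] bond c/1=1/16: DF=(184933/160000 − 1/16·(0.978700+0.966300+0.954200))/(1+1/16) = 9173/10000 ≈ 0.917300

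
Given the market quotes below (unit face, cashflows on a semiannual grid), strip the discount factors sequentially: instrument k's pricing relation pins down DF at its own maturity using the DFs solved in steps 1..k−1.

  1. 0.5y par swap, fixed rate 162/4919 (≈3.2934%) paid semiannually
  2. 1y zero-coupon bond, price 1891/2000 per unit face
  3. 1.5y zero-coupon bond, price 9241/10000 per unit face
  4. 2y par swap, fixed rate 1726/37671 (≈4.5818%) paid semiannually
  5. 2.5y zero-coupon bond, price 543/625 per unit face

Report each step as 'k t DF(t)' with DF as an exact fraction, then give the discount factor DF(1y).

1 1/2 4919/5000
2 1 1891/2000
3 3/2 9241/10000
4 2 9137/10000
5 5/2 543/625
DF(1y) = 1891/2000 ≈ 0.945500

step 1 [0.5y] swap r/2=81/4919: DF=(1 − 81/4919·(0))/(1+81/4919) = 4919/5000 ≈ 0.983800
step 2 [1y] zero: DF = P = 1891/2000 ≈ 0.945500
step 3 [1.5y] zero: DF = P = 9241/10000 ≈ 0.924100
step 4 [2y] swap r/2=863/37671: DF=(1 − 863/37671·(0.983800+0.945500+0.924100))/(1+863/37671) = 9137/10000 ≈ 0.913700
step 5 [2.5y] zero: DF = P = 543/625 ≈ 0.868800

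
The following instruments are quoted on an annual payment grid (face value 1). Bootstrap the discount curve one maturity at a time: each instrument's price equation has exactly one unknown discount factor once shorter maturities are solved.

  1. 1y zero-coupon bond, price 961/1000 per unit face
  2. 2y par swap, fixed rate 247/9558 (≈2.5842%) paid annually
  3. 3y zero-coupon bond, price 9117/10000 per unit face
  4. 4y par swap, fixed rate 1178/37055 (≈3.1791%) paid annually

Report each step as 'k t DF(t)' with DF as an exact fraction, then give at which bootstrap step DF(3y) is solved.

step 1 [1y] zero: DF = P = 961/1000 ≈ 0.961000
step 2 [2y] swap r/1=247/9558: DF=(1 − 247/9558·(0.961000))/(1+247/9558) = 4753/5000 ≈ 0.950600
step 3 [3y] zero: DF = P = 9117/10000 ≈ 0.911700
step 4 [4y] swap r/1=1178/37055: DF=(1 − 1178/37055·(0.961000+0.950600+0.911700))/(1+1178/37055) = 4411/5000 ≈ 0.882200

1 1 961/1000
2 2 4753/5000
3 3 9117/10000
4 4 4411/5000
DF(3y) is solved at step 3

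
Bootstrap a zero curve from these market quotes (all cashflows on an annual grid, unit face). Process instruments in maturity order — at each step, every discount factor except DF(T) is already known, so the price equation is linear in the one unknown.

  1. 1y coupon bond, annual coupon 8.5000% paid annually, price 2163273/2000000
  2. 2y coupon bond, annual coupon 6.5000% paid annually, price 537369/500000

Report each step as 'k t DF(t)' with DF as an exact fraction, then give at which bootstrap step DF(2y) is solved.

step 1 [1y] bond c/1=17/200: DF=(2163273/2000000 − 17/200·(0))/(1+17/200) = 9969/10000 ≈ 0.996900
step 2 [2y] bond c/1=13/200: DF=(537369/500000 − 13/200·(0.996900))/(1+13/200) = 9483/10000 ≈ 0.948300

1 1 9969/10000
2 2 9483/10000
DF(2y) is solved at step 2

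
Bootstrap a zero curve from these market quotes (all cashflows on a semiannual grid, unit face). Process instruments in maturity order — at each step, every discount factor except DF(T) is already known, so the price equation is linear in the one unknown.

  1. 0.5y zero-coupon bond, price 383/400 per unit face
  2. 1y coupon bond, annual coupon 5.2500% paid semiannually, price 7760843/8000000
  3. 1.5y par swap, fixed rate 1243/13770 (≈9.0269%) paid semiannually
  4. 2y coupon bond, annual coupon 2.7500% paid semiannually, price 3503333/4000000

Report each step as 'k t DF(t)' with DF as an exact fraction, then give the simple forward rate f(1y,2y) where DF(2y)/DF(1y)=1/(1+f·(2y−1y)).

step 1 [0.5y] zero: DF = P = 383/400 ≈ 0.957500
step 2 [1y] bond c/2=21/800: DF=(7760843/8000000 − 21/800·(0.957500))/(1+21/800) = 1151/1250 ≈ 0.920800
step 3 [1.5y] swap r/2=1243/27540: DF=(1 − 1243/27540·(0.957500+0.920800))/(1+1243/27540) = 8757/10000 ≈ 0.875700
step 4 [2y] bond c/2=11/800: DF=(3503333/4000000 − 11/800·(0.957500+0.920800+0.875700))/(1+11/800) = 4133/5000 ≈ 0.826600

1 1/2 383/400
2 1 1151/1250
3 3/2 8757/10000
4 2 4133/5000
f(1y,2y) = ((1151/1250)/(4133/5000) − 1)/(1) = 471/4133 ≈ 11.3961%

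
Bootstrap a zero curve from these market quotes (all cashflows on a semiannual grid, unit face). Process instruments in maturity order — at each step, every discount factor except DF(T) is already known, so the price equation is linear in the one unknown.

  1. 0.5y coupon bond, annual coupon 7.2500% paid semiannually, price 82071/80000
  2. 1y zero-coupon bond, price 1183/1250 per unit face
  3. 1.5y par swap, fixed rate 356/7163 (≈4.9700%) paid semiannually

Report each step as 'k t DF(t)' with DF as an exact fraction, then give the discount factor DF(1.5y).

1 1/2 99/100
2 1 1183/1250
3 3/2 1161/1250
DF(1.5y) = 1161/1250 ≈ 0.928800

step 1 [0.5y] bond c/2=29/800: DF=(82071/80000 − 29/800·(0))/(1+29/800) = 99/100 ≈ 0.990000
step 2 [1y] zero: DF = P = 1183/1250 ≈ 0.946400
step 3 [1.5y] swap r/2=178/7163: DF=(1 − 178/7163·(0.990000+0.946400))/(1+178/7163) = 1161/1250 ≈ 0.928800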